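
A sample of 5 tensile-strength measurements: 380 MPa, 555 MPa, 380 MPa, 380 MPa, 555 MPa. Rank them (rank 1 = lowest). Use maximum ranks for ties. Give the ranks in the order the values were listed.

3, 5, 3, 3, 5

Sorted (ascending): 380, 380, 380, 555, 555
The 3 values of 380 occupy positions 1–3 → each gets rank 3.
The 2 values of 555 occupy positions 4–5 → each gets rank 5.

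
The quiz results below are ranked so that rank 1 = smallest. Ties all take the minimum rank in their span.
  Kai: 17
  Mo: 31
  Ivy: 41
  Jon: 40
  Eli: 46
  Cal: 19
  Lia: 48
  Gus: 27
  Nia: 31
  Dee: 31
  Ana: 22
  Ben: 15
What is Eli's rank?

Sorted (ascending): 15, 17, 19, 22, 27, 31, 31, 31, 40, 41, 46, 48
The 3 values of 31 occupy positions 6–8 → each gets rank 6.
Eli has value 46 → rank 11.

11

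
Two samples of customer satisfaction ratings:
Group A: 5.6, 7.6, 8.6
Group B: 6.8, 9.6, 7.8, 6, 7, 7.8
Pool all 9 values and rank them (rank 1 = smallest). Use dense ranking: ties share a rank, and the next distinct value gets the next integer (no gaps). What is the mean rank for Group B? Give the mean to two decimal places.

4.83

Sorted (ascending): 5.6, 6, 6.8, 7, 7.6, 7.8, 7.8, 8.6, 9.6
The 2 values of 7.8 share dense rank 6.
Remaining distinct values take the next consecutive integers.
Group B values → pooled ranks: 6.8→3, 9.6→8, 7.8→6, 6→2, 7→4, 7.8→6
Mean rank = (3 + 8 + 6 + 2 + 4 + 6) / 6 = 4.83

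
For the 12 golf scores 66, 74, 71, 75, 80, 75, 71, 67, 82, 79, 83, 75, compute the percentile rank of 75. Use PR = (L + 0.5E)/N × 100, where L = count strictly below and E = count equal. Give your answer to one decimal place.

54.2

N = 12.
Strictly below 75: 5. Equal to 75: 3.
PR = (5 + 0.5·3)/12 × 100 = 54.2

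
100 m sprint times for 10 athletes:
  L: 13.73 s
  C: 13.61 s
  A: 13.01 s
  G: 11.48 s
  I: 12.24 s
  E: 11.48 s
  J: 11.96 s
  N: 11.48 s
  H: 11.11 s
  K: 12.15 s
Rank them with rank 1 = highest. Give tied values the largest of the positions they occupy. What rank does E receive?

Sorted (descending): 13.73, 13.61, 13.01, 12.24, 12.15, 11.96, 11.48, 11.48, 11.48, 11.11
The 3 values of 11.48 occupy positions 7–9 → each gets rank 9.
E has value 11.48 s → rank 9.

9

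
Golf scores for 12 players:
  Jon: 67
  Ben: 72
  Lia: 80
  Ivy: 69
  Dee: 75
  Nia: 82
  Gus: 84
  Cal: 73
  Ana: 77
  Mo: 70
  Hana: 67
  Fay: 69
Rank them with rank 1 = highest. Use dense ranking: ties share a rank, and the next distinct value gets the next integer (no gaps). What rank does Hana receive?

10

Sorted (descending): 84, 82, 80, 77, 75, 73, 72, 70, 69, 69, 67, 67
The 2 values of 69 share dense rank 9.
The 2 values of 67 share dense rank 10.
Remaining distinct values take the next consecutive integers.
Hana has value 67 → rank 10.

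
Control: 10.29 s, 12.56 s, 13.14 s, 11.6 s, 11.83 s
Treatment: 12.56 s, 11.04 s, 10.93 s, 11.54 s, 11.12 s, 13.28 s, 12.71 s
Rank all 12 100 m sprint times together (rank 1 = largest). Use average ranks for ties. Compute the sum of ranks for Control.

31.5

Sorted (descending): 13.28, 13.14, 12.71, 12.56, 12.56, 11.83, 11.6, 11.54, 11.12, 11.04, 10.93, 10.29
The 2 values of 12.56 occupy positions 4–5 → average rank (4+5)/2 = 4.5.
Control values → pooled ranks: 10.29→12, 12.56→4.5, 13.14→2, 11.6→7, 11.83→6
Rank sum = 12 + 4.5 + 2 + 7 + 6 = 31.5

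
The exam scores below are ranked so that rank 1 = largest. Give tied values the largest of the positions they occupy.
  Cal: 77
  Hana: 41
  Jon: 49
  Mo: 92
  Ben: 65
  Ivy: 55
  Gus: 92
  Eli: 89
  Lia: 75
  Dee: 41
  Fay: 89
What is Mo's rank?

2

Sorted (descending): 92, 92, 89, 89, 77, 75, 65, 55, 49, 41, 41
The 2 values of 92 occupy positions 1–2 → each gets rank 2.
The 2 values of 89 occupy positions 3–4 → each gets rank 4.
The 2 values of 41 occupy positions 10–11 → each gets rank 11.
Mo has value 92 → rank 2.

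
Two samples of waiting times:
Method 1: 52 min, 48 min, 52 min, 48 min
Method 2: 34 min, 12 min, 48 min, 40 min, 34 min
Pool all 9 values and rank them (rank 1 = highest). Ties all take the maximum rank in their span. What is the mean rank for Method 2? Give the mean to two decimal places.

Sorted (descending): 52, 52, 48, 48, 48, 40, 34, 34, 12
The 2 values of 52 occupy positions 1–2 → each gets rank 2.
The 3 values of 48 occupy positions 3–5 → each gets rank 5.
The 2 values of 34 occupy positions 7–8 → each gets rank 8.
Method 2 values → pooled ranks: 34→8, 12→9, 48→5, 40→6, 34→8
Mean rank = (8 + 9 + 5 + 6 + 8) / 5 = 7.20

7.20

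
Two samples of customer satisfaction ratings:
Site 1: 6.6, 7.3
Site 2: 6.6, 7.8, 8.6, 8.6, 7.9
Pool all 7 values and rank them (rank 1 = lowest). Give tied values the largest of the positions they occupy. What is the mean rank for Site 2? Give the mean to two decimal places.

5.00

Sorted (ascending): 6.6, 6.6, 7.3, 7.8, 7.9, 8.6, 8.6
The 2 values of 6.6 occupy positions 1–2 → each gets rank 2.
The 2 values of 8.6 occupy positions 6–7 → each gets rank 7.
Site 2 values → pooled ranks: 6.6→2, 7.8→4, 8.6→7, 8.6→7, 7.9→5
Mean rank = (2 + 4 + 7 + 7 + 5) / 5 = 5.00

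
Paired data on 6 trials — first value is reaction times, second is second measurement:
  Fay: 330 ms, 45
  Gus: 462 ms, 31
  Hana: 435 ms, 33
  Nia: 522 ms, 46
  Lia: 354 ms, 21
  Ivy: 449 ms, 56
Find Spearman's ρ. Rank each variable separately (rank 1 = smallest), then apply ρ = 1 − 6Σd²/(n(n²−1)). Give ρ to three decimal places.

Ranks of variable 1: 1, 5, 3, 6, 2, 4
Ranks of variable 2: 4, 2, 3, 5, 1, 6
d = r₁ − r₂: -3, 3, 0, 1, 1, -2
d²: 9, 9, 0, 1, 1, 4; Σd² = 24
ρ = 1 − 6·24/(6·35) = 1 − 144/210 = 0.314

0.314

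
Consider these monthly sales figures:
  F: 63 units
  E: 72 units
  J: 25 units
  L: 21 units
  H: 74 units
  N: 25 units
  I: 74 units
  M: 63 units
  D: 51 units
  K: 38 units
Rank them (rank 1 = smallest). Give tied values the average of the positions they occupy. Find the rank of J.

2.5

Sorted (ascending): 21, 25, 25, 38, 51, 63, 63, 72, 74, 74
The 2 values of 25 occupy positions 2–3 → average rank (2+3)/2 = 2.5.
The 2 values of 63 occupy positions 6–7 → average rank (6+7)/2 = 6.5.
The 2 values of 74 occupy positions 9–10 → average rank (9+10)/2 = 9.5.
J has value 25 units → rank 2.5.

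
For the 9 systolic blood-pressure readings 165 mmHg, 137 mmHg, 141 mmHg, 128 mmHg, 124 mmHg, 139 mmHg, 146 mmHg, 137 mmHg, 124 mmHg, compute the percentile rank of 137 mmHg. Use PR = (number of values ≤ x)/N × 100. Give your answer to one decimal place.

55.6

N = 9.
Strictly below 137: 3. Equal to 137: 2.
PR = 5/9 × 100 = 55.6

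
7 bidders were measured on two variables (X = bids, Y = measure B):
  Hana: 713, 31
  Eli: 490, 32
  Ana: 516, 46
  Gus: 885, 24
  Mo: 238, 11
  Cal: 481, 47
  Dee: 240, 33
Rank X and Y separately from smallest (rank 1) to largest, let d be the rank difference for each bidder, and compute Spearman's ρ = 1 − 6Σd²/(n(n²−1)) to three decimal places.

-0.071

Ranks of variable 1: 6, 4, 5, 7, 1, 3, 2
Ranks of variable 2: 3, 4, 6, 2, 1, 7, 5
d = r₁ − r₂: 3, 0, -1, 5, 0, -4, -3
d²: 9, 0, 1, 25, 0, 16, 9; Σd² = 60
ρ = 1 − 6·60/(7·48) = 1 − 360/336 = -0.071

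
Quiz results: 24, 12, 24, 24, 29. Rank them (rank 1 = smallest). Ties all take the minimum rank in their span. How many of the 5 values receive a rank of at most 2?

Sorted (ascending): 12, 24, 24, 24, 29
The 3 values of 24 occupy positions 2–4 → each gets rank 2.
Ranks ≤ 2: {1, 2, 2, 2} → 4 values.

4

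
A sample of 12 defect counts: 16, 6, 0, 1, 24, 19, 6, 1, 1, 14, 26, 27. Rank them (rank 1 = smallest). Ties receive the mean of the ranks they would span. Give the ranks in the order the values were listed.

8, 5.5, 1, 3, 10, 9, 5.5, 3, 3, 7, 11, 12

Sorted (ascending): 0, 1, 1, 1, 6, 6, 14, 16, 19, 24, 26, 27
The 3 values of 1 occupy positions 2–4 → average rank 3.
The 2 values of 6 occupy positions 5–6 → average rank (5+6)/2 = 5.5.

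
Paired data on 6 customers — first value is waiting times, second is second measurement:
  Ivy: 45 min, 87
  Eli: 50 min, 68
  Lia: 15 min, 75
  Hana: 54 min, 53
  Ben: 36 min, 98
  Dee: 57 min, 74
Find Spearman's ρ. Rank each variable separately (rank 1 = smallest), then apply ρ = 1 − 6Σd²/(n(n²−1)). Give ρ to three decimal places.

-0.657

Ranks of variable 1: 3, 4, 1, 5, 2, 6
Ranks of variable 2: 5, 2, 4, 1, 6, 3
d = r₁ − r₂: -2, 2, -3, 4, -4, 3
d²: 4, 4, 9, 16, 16, 9; Σd² = 58
ρ = 1 − 6·58/(6·35) = 1 − 348/210 = -0.657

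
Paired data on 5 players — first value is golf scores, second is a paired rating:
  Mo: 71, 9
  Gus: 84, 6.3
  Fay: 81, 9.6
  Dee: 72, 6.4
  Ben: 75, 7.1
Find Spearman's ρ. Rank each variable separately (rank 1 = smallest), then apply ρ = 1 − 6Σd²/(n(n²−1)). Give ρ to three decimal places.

Ranks of variable 1: 1, 5, 4, 2, 3
Ranks of variable 2: 4, 1, 5, 2, 3
d = r₁ − r₂: -3, 4, -1, 0, 0
d²: 9, 16, 1, 0, 0; Σd² = 26
ρ = 1 − 6·26/(5·24) = 1 − 156/120 = -0.300

-0.300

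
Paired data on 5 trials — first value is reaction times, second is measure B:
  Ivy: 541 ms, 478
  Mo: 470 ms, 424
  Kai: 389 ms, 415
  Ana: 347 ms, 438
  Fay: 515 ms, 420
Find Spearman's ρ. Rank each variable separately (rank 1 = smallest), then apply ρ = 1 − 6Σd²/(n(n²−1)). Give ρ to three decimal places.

Ranks of variable 1: 5, 3, 2, 1, 4
Ranks of variable 2: 5, 3, 1, 4, 2
d = r₁ − r₂: 0, 0, 1, -3, 2
d²: 0, 0, 1, 9, 4; Σd² = 14
ρ = 1 − 6·14/(5·24) = 1 − 84/120 = 0.300

0.300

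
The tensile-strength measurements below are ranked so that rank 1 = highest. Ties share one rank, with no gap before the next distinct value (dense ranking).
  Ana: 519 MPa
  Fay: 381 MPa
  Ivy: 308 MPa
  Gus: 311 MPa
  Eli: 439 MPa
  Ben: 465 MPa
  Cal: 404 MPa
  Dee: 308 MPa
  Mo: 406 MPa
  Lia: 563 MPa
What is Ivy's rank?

Sorted (descending): 563, 519, 465, 439, 406, 404, 381, 311, 308, 308
The 2 values of 308 share dense rank 9.
Remaining distinct values take the next consecutive integers.
Ivy has value 308 MPa → rank 9.

9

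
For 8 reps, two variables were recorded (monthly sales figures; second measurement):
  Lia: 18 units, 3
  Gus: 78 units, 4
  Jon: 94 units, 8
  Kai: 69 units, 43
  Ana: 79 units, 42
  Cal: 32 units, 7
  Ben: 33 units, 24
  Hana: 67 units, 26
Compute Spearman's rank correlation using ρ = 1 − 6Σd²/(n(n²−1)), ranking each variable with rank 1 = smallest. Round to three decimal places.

Ranks of variable 1: 1, 6, 8, 5, 7, 2, 3, 4
Ranks of variable 2: 1, 2, 4, 8, 7, 3, 5, 6
d = r₁ − r₂: 0, 4, 4, -3, 0, -1, -2, -2
d²: 0, 16, 16, 9, 0, 1, 4, 4; Σd² = 50
ρ = 1 − 6·50/(8·63) = 1 − 300/504 = 0.405

0.405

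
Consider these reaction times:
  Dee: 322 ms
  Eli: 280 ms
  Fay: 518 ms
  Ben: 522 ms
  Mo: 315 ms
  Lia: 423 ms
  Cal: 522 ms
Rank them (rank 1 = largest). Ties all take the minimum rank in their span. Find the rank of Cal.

Sorted (descending): 522, 522, 518, 423, 322, 315, 280
The 2 values of 522 occupy positions 1–2 → each gets rank 1.
Cal has value 522 ms → rank 1.

1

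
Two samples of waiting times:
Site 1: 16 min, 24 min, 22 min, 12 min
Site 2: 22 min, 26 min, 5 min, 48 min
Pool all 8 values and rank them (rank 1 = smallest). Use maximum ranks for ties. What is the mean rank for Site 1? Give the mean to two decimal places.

4.00

Sorted (ascending): 5, 12, 16, 22, 22, 24, 26, 48
The 2 values of 22 occupy positions 4–5 → each gets rank 5.
Site 1 values → pooled ranks: 16→3, 24→6, 22→5, 12→2
Mean rank = (3 + 6 + 5 + 2) / 4 = 4.00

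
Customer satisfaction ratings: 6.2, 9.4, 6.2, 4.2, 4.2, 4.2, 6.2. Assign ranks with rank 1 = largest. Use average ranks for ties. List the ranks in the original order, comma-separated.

3, 1, 3, 6, 6, 6, 3

Sorted (descending): 9.4, 6.2, 6.2, 6.2, 4.2, 4.2, 4.2
The 3 values of 6.2 occupy positions 2–4 → average rank 3.
The 3 values of 4.2 occupy positions 5–7 → average rank 6.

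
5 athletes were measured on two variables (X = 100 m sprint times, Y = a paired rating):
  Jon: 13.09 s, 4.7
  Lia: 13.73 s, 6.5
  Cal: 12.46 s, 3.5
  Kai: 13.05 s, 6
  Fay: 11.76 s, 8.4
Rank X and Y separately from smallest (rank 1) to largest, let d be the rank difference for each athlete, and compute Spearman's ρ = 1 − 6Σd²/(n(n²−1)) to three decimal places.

Ranks of variable 1: 4, 5, 2, 3, 1
Ranks of variable 2: 2, 4, 1, 3, 5
d = r₁ − r₂: 2, 1, 1, 0, -4
d²: 4, 1, 1, 0, 16; Σd² = 22
ρ = 1 − 6·22/(5·24) = 1 − 132/120 = -0.100

-0.100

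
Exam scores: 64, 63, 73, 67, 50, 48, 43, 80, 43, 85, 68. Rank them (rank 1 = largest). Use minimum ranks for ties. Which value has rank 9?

Sorted (descending): 85, 80, 73, 68, 67, 64, 63, 50, 48, 43, 43
The 2 values of 43 occupy positions 10–11 → each gets rank 10.
Rank 9 → value 48.

48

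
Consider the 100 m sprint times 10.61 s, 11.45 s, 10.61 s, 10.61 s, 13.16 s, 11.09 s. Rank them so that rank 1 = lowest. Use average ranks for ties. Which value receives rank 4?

11.09

Sorted (ascending): 10.61, 10.61, 10.61, 11.09, 11.45, 13.16
The 3 values of 10.61 occupy positions 1–3 → average rank 2.
Rank 4 → value 11.09.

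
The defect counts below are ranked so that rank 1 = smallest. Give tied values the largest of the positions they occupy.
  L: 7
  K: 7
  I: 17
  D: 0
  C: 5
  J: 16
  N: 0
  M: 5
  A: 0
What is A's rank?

3

Sorted (ascending): 0, 0, 0, 5, 5, 7, 7, 16, 17
The 3 values of 0 occupy positions 1–3 → each gets rank 3.
The 2 values of 5 occupy positions 4–5 → each gets rank 5.
The 2 values of 7 occupy positions 6–7 → each gets rank 7.
A has value 0 → rank 3.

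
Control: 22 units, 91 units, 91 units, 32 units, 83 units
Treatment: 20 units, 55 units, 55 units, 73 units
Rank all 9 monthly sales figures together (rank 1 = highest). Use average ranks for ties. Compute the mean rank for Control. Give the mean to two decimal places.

4.20

Sorted (descending): 91, 91, 83, 73, 55, 55, 32, 22, 20
The 2 values of 91 occupy positions 1–2 → average rank (1+2)/2 = 1.5.
The 2 values of 55 occupy positions 5–6 → average rank (5+6)/2 = 5.5.
Control values → pooled ranks: 22→8, 91→1.5, 91→1.5, 32→7, 83→3
Mean rank = (8 + 1.5 + 1.5 + 7 + 3) / 5 = 4.20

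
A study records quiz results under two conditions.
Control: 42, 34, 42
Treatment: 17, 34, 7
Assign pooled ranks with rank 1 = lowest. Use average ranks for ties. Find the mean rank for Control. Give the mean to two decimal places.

4.83

Sorted (ascending): 7, 17, 34, 34, 42, 42
The 2 values of 34 occupy positions 3–4 → average rank (3+4)/2 = 3.5.
The 2 values of 42 occupy positions 5–6 → average rank (5+6)/2 = 5.5.
Control values → pooled ranks: 42→5.5, 34→3.5, 42→5.5
Mean rank = (5.5 + 3.5 + 5.5) / 3 = 4.83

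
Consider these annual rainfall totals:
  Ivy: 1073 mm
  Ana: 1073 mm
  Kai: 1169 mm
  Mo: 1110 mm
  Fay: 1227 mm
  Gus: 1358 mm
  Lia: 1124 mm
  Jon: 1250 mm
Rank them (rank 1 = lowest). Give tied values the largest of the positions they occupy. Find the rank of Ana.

2

Sorted (ascending): 1073, 1073, 1110, 1124, 1169, 1227, 1250, 1358
The 2 values of 1073 occupy positions 1–2 → each gets rank 2.
Ana has value 1073 mm → rank 2.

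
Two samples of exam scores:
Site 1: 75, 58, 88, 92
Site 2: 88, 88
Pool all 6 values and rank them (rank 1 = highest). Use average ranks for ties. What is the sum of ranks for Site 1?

15

Sorted (descending): 92, 88, 88, 88, 75, 58
The 3 values of 88 occupy positions 2–4 → average rank 3.
Site 1 values → pooled ranks: 75→5, 58→6, 88→3, 92→1
Rank sum = 5 + 6 + 3 + 1 = 15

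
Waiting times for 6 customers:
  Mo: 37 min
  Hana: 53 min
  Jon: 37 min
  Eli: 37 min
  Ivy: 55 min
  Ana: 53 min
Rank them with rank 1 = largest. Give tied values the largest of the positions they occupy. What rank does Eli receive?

6

Sorted (descending): 55, 53, 53, 37, 37, 37
The 2 values of 53 occupy positions 2–3 → each gets rank 3.
The 3 values of 37 occupy positions 4–6 → each gets rank 6.
Eli has value 37 min → rank 6.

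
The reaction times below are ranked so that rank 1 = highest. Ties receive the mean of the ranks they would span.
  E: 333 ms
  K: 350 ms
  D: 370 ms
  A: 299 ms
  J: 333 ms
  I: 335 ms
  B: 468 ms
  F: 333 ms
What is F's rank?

Sorted (descending): 468, 370, 350, 335, 333, 333, 333, 299
The 3 values of 333 occupy positions 5–7 → average rank 6.
F has value 333 ms → rank 6.

6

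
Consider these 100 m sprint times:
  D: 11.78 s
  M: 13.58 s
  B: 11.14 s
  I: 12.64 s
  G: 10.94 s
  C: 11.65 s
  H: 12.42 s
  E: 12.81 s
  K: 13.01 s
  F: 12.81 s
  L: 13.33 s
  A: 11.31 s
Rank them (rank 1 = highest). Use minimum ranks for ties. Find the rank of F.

Sorted (descending): 13.58, 13.33, 13.01, 12.81, 12.81, 12.64, 12.42, 11.78, 11.65, 11.31, 11.14, 10.94
The 2 values of 12.81 occupy positions 4–5 → each gets rank 4.
F has value 12.81 s → rank 4.

4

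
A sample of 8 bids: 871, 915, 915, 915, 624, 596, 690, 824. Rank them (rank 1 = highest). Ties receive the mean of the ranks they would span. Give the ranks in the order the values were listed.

4, 2, 2, 2, 7, 8, 6, 5

Sorted (descending): 915, 915, 915, 871, 824, 690, 624, 596
The 3 values of 915 occupy positions 1–3 → average rank 2.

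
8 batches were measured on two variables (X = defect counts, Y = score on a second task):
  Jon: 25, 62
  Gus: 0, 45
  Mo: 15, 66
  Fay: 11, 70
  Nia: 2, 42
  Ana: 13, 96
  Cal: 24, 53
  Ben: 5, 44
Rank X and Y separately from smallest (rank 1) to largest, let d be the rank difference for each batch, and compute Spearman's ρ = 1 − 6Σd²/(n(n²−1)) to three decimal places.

Ranks of variable 1: 8, 1, 6, 4, 2, 5, 7, 3
Ranks of variable 2: 5, 3, 6, 7, 1, 8, 4, 2
d = r₁ − r₂: 3, -2, 0, -3, 1, -3, 3, 1
d²: 9, 4, 0, 9, 1, 9, 9, 1; Σd² = 42
ρ = 1 − 6·42/(8·63) = 1 − 252/504 = 0.500

0.500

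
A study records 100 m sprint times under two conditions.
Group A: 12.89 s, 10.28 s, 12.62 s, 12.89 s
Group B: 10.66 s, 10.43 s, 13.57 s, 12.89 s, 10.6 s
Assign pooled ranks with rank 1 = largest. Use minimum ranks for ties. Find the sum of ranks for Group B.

Sorted (descending): 13.57, 12.89, 12.89, 12.89, 12.62, 10.66, 10.6, 10.43, 10.28
The 3 values of 12.89 occupy positions 2–4 → each gets rank 2.
Group B values → pooled ranks: 10.66→6, 10.43→8, 13.57→1, 12.89→2, 10.6→7
Rank sum = 6 + 8 + 1 + 2 + 7 = 24

24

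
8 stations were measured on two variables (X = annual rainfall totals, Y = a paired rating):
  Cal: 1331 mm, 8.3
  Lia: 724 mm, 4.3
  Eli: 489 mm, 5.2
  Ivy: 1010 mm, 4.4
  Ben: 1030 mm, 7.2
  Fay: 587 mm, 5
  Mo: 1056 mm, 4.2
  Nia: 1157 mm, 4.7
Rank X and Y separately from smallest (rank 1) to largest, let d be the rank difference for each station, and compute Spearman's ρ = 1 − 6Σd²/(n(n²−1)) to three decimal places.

0.119

Ranks of variable 1: 8, 3, 1, 4, 5, 2, 6, 7
Ranks of variable 2: 8, 2, 6, 3, 7, 5, 1, 4
d = r₁ − r₂: 0, 1, -5, 1, -2, -3, 5, 3
d²: 0, 1, 25, 1, 4, 9, 25, 9; Σd² = 74
ρ = 1 − 6·74/(8·63) = 1 − 444/504 = 0.119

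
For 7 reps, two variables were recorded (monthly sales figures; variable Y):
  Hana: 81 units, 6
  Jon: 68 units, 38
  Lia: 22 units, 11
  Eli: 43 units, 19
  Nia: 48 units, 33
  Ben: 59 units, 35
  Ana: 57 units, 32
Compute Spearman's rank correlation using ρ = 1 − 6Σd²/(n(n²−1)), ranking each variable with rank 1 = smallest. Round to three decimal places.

Ranks of variable 1: 7, 6, 1, 2, 3, 5, 4
Ranks of variable 2: 1, 7, 2, 3, 5, 6, 4
d = r₁ − r₂: 6, -1, -1, -1, -2, -1, 0
d²: 36, 1, 1, 1, 4, 1, 0; Σd² = 44
ρ = 1 − 6·44/(7·48) = 1 − 264/336 = 0.214

0.214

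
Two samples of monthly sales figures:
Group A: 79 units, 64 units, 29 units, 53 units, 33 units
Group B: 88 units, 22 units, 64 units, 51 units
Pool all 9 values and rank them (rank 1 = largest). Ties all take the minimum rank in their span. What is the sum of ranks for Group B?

Sorted (descending): 88, 79, 64, 64, 53, 51, 33, 29, 22
The 2 values of 64 occupy positions 3–4 → each gets rank 3.
Group B values → pooled ranks: 88→1, 22→9, 64→3, 51→6
Rank sum = 1 + 9 + 3 + 6 = 19

19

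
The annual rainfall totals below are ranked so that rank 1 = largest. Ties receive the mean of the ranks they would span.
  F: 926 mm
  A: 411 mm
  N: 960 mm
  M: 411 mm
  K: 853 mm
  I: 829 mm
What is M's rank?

5.5

Sorted (descending): 960, 926, 853, 829, 411, 411
The 2 values of 411 occupy positions 5–6 → average rank (5+6)/2 = 5.5.
M has value 411 mm → rank 5.5.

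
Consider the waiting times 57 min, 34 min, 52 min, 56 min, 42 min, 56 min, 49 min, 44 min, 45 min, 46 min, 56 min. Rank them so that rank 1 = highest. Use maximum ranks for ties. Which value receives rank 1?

Sorted (descending): 57, 56, 56, 56, 52, 49, 46, 45, 44, 42, 34
The 3 values of 56 occupy positions 2–4 → each gets rank 4.
Rank 1 → value 57.

57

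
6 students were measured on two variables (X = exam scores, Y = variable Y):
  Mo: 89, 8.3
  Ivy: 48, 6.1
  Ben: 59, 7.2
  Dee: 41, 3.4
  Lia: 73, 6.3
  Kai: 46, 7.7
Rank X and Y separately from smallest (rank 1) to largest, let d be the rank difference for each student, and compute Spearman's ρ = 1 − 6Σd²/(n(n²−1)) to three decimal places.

0.600

Ranks of variable 1: 6, 3, 4, 1, 5, 2
Ranks of variable 2: 6, 2, 4, 1, 3, 5
d = r₁ − r₂: 0, 1, 0, 0, 2, -3
d²: 0, 1, 0, 0, 4, 9; Σd² = 14
ρ = 1 − 6·14/(6·35) = 1 − 84/210 = 0.600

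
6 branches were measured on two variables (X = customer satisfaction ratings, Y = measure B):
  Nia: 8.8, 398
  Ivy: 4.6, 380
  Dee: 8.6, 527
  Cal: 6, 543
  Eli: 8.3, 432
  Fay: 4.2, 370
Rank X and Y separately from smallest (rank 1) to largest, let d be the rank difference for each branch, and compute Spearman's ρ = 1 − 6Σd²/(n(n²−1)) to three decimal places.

Ranks of variable 1: 6, 2, 5, 3, 4, 1
Ranks of variable 2: 3, 2, 5, 6, 4, 1
d = r₁ − r₂: 3, 0, 0, -3, 0, 0
d²: 9, 0, 0, 9, 0, 0; Σd² = 18
ρ = 1 − 6·18/(6·35) = 1 − 108/210 = 0.486

0.486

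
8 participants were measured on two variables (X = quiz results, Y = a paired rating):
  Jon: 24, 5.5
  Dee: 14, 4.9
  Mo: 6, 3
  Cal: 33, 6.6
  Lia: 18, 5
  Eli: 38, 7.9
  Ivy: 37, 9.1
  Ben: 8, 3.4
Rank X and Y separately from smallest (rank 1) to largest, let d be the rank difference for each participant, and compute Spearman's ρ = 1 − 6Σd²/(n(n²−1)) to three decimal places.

Ranks of variable 1: 5, 3, 1, 6, 4, 8, 7, 2
Ranks of variable 2: 5, 3, 1, 6, 4, 7, 8, 2
d = r₁ − r₂: 0, 0, 0, 0, 0, 1, -1, 0
d²: 0, 0, 0, 0, 0, 1, 1, 0; Σd² = 2
ρ = 1 − 6·2/(8·63) = 1 − 12/504 = 0.976

0.976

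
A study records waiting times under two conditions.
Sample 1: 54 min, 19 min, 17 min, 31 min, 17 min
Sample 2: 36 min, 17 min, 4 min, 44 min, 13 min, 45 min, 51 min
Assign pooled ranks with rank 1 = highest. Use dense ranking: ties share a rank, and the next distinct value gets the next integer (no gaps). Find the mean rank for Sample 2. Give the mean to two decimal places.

5.86

Sorted (descending): 54, 51, 45, 44, 36, 31, 19, 17, 17, 17, 13, 4
The 3 values of 17 share dense rank 8.
Remaining distinct values take the next consecutive integers.
Sample 2 values → pooled ranks: 36→5, 17→8, 4→10, 44→4, 13→9, 45→3, 51→2
Mean rank = (5 + 8 + 10 + 4 + 9 + 3 + 2) / 7 = 5.86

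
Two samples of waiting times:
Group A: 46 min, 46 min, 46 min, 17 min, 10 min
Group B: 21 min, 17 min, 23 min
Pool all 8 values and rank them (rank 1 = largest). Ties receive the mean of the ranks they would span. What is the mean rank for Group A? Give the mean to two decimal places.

Sorted (descending): 46, 46, 46, 23, 21, 17, 17, 10
The 3 values of 46 occupy positions 1–3 → average rank 2.
The 2 values of 17 occupy positions 6–7 → average rank (6+7)/2 = 6.5.
Group A values → pooled ranks: 46→2, 46→2, 46→2, 17→6.5, 10→8
Mean rank = (2 + 2 + 2 + 6.5 + 8) / 5 = 4.10

4.10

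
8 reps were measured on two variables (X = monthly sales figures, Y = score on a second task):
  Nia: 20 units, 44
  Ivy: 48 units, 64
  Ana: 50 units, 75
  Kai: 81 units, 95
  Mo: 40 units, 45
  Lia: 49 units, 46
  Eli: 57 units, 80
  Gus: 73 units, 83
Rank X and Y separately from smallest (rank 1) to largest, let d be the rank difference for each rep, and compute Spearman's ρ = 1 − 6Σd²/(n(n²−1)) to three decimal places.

0.976

Ranks of variable 1: 1, 3, 5, 8, 2, 4, 6, 7
Ranks of variable 2: 1, 4, 5, 8, 2, 3, 6, 7
d = r₁ − r₂: 0, -1, 0, 0, 0, 1, 0, 0
d²: 0, 1, 0, 0, 0, 1, 0, 0; Σd² = 2
ρ = 1 − 6·2/(8·63) = 1 − 12/504 = 0.976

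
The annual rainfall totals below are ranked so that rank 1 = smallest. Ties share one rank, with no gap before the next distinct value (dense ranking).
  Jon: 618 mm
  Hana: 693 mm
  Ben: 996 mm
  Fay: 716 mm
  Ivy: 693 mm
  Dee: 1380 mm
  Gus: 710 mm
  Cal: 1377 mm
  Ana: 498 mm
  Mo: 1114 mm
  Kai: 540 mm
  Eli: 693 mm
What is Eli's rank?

Sorted (ascending): 498, 540, 618, 693, 693, 693, 710, 716, 996, 1114, 1377, 1380
The 3 values of 693 share dense rank 4.
Remaining distinct values take the next consecutive integers.
Eli has value 693 mm → rank 4.

4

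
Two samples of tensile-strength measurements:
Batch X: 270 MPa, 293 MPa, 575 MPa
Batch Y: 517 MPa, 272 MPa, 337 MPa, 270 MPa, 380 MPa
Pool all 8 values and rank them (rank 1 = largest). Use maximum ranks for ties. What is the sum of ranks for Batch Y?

Sorted (descending): 575, 517, 380, 337, 293, 272, 270, 270
The 2 values of 270 occupy positions 7–8 → each gets rank 8.
Batch Y values → pooled ranks: 517→2, 272→6, 337→4, 270→8, 380→3
Rank sum = 2 + 6 + 4 + 8 + 3 = 23

23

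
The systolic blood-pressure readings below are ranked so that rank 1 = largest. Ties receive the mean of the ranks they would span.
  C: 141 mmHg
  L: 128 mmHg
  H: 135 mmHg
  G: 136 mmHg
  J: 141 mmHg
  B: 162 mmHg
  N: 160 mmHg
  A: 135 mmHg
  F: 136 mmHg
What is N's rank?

Sorted (descending): 162, 160, 141, 141, 136, 136, 135, 135, 128
The 2 values of 141 occupy positions 3–4 → average rank (3+4)/2 = 3.5.
The 2 values of 136 occupy positions 5–6 → average rank (5+6)/2 = 5.5.
The 2 values of 135 occupy positions 7–8 → average rank (7+8)/2 = 7.5.
N has value 160 mmHg → rank 2.

2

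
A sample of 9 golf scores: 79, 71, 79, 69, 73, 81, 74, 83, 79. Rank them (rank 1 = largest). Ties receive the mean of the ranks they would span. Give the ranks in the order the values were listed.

4, 8, 4, 9, 7, 2, 6, 1, 4

Sorted (descending): 83, 81, 79, 79, 79, 74, 73, 71, 69
The 3 values of 79 occupy positions 3–5 → average rank 4.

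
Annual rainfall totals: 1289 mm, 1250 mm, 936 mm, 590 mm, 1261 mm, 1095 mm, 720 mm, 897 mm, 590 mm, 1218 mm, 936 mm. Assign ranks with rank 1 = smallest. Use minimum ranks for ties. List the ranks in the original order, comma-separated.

11, 9, 5, 1, 10, 7, 3, 4, 1, 8, 5

Sorted (ascending): 590, 590, 720, 897, 936, 936, 1095, 1218, 1250, 1261, 1289
The 2 values of 590 occupy positions 1–2 → each gets rank 1.
The 2 values of 936 occupy positions 5–6 → each gets rank 5.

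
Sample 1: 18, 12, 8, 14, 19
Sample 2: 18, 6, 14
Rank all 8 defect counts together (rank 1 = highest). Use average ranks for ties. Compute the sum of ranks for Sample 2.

Sorted (descending): 19, 18, 18, 14, 14, 12, 8, 6
The 2 values of 18 occupy positions 2–3 → average rank (2+3)/2 = 2.5.
The 2 values of 14 occupy positions 4–5 → average rank (4+5)/2 = 4.5.
Sample 2 values → pooled ranks: 18→2.5, 6→8, 14→4.5
Rank sum = 2.5 + 8 + 4.5 = 15

15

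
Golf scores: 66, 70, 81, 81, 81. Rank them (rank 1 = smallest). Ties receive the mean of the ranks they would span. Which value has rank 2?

Sorted (ascending): 66, 70, 81, 81, 81
The 3 values of 81 occupy positions 3–5 → average rank 4.
Rank 2 → value 70.

70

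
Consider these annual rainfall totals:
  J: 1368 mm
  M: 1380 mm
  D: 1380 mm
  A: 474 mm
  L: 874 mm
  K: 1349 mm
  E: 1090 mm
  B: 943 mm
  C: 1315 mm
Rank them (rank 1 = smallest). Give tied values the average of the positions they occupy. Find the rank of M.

8.5

Sorted (ascending): 474, 874, 943, 1090, 1315, 1349, 1368, 1380, 1380
The 2 values of 1380 occupy positions 8–9 → average rank (8+9)/2 = 8.5.
M has value 1380 mm → rank 8.5.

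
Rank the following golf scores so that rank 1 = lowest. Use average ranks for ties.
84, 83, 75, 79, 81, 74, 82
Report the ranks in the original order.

Sorted (ascending): 74, 75, 79, 81, 82, 83, 84
No ties — each value takes its position as its rank.

7, 6, 2, 3, 4, 1, 5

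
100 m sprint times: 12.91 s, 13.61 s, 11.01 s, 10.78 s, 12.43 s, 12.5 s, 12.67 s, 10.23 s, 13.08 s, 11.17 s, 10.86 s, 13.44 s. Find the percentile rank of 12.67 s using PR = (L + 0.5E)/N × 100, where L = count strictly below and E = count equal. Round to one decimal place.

62.5

N = 12.
Strictly below 12.67: 7. Equal to 12.67: 1.
PR = (7 + 0.5·1)/12 × 100 = 62.5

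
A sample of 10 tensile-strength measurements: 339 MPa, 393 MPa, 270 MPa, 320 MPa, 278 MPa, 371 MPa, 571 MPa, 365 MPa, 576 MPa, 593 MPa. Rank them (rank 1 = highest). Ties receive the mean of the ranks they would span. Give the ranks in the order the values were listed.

Sorted (descending): 593, 576, 571, 393, 371, 365, 339, 320, 278, 270
No ties — each value takes its position as its rank.

7, 4, 10, 8, 9, 5, 3, 6, 2, 1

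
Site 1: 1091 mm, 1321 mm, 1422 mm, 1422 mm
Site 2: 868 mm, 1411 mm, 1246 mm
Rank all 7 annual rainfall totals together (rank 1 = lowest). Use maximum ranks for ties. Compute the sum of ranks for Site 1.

20

Sorted (ascending): 868, 1091, 1246, 1321, 1411, 1422, 1422
The 2 values of 1422 occupy positions 6–7 → each gets rank 7.
Site 1 values → pooled ranks: 1091→2, 1321→4, 1422→7, 1422→7
Rank sum = 2 + 4 + 7 + 7 = 20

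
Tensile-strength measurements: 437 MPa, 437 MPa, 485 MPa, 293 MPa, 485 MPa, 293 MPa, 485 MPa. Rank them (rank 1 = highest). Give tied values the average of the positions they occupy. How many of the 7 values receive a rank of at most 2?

Sorted (descending): 485, 485, 485, 437, 437, 293, 293
The 3 values of 485 occupy positions 1–3 → average rank 2.
The 2 values of 437 occupy positions 4–5 → average rank (4+5)/2 = 4.5.
The 2 values of 293 occupy positions 6–7 → average rank (6+7)/2 = 6.5.
Ranks ≤ 2: {2, 2, 2} → 3 values.

3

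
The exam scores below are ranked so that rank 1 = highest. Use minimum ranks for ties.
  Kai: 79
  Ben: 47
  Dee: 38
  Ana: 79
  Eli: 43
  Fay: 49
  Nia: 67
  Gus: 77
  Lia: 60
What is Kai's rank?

Sorted (descending): 79, 79, 77, 67, 60, 49, 47, 43, 38
The 2 values of 79 occupy positions 1–2 → each gets rank 1.
Kai has value 79 → rank 1.

1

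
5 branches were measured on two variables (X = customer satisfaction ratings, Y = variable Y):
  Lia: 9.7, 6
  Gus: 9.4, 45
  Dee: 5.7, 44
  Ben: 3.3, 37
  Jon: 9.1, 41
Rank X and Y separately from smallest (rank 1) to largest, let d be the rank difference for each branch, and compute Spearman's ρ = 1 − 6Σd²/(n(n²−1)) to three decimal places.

Ranks of variable 1: 5, 4, 2, 1, 3
Ranks of variable 2: 1, 5, 4, 2, 3
d = r₁ − r₂: 4, -1, -2, -1, 0
d²: 16, 1, 4, 1, 0; Σd² = 22
ρ = 1 − 6·22/(5·24) = 1 − 132/120 = -0.100

-0.100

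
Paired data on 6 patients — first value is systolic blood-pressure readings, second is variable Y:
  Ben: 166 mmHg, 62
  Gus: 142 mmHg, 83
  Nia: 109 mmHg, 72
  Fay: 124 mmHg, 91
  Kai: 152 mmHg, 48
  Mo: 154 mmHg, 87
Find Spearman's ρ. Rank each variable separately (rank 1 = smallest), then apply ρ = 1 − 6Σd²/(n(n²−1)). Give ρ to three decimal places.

-0.314

Ranks of variable 1: 6, 3, 1, 2, 4, 5
Ranks of variable 2: 2, 4, 3, 6, 1, 5
d = r₁ − r₂: 4, -1, -2, -4, 3, 0
d²: 16, 1, 4, 16, 9, 0; Σd² = 46
ρ = 1 − 6·46/(6·35) = 1 − 276/210 = -0.314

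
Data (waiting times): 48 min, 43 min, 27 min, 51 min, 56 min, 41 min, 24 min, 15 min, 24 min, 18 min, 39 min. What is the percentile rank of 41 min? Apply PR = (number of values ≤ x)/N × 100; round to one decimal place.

63.6

N = 11.
Strictly below 41: 6. Equal to 41: 1.
PR = 7/11 × 100 = 63.6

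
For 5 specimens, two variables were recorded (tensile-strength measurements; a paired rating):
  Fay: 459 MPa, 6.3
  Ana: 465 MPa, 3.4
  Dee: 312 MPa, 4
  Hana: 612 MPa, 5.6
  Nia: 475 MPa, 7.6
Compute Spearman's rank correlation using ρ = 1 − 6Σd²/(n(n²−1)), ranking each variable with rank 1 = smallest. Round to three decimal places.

Ranks of variable 1: 2, 3, 1, 5, 4
Ranks of variable 2: 4, 1, 2, 3, 5
d = r₁ − r₂: -2, 2, -1, 2, -1
d²: 4, 4, 1, 4, 1; Σd² = 14
ρ = 1 − 6·14/(5·24) = 1 − 84/120 = 0.300

0.300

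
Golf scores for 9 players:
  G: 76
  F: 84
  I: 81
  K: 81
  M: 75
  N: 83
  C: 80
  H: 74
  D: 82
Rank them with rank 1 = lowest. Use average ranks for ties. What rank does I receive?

Sorted (ascending): 74, 75, 76, 80, 81, 81, 82, 83, 84
The 2 values of 81 occupy positions 5–6 → average rank (5+6)/2 = 5.5.
I has value 81 → rank 5.5.

5.5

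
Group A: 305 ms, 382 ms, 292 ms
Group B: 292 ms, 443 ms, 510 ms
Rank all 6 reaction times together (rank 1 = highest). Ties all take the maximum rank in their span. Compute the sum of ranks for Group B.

Sorted (descending): 510, 443, 382, 305, 292, 292
The 2 values of 292 occupy positions 5–6 → each gets rank 6.
Group B values → pooled ranks: 292→6, 443→2, 510→1
Rank sum = 6 + 2 + 1 = 9

9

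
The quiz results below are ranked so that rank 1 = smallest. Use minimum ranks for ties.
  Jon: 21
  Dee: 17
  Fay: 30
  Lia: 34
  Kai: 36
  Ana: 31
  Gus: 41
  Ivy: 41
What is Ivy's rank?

Sorted (ascending): 17, 21, 30, 31, 34, 36, 41, 41
The 2 values of 41 occupy positions 7–8 → each gets rank 7.
Ivy has value 41 → rank 7.

7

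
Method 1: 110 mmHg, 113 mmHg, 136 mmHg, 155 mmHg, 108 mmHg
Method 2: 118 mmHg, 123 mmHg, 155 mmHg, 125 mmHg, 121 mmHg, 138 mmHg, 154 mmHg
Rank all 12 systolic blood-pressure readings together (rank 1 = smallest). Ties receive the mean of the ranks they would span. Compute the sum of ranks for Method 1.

Sorted (ascending): 108, 110, 113, 118, 121, 123, 125, 136, 138, 154, 155, 155
The 2 values of 155 occupy positions 11–12 → average rank (11+12)/2 = 11.5.
Method 1 values → pooled ranks: 110→2, 113→3, 136→8, 155→11.5, 108→1
Rank sum = 2 + 3 + 8 + 11.5 + 1 = 25.5

25.5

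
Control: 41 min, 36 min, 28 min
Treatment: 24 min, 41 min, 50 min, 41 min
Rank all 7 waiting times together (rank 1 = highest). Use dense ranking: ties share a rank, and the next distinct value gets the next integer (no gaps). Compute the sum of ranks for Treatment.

Sorted (descending): 50, 41, 41, 41, 36, 28, 24
The 3 values of 41 share dense rank 2.
Remaining distinct values take the next consecutive integers.
Treatment values → pooled ranks: 24→5, 41→2, 50→1, 41→2
Rank sum = 5 + 2 + 1 + 2 = 10

10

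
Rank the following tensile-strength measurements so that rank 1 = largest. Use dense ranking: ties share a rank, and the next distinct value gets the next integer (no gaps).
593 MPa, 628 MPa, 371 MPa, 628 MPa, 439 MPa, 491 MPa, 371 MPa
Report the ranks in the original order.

Sorted (descending): 628, 628, 593, 491, 439, 371, 371
The 2 values of 628 share dense rank 1.
The 2 values of 371 share dense rank 5.
Remaining distinct values take the next consecutive integers.

2, 1, 5, 1, 4, 3, 5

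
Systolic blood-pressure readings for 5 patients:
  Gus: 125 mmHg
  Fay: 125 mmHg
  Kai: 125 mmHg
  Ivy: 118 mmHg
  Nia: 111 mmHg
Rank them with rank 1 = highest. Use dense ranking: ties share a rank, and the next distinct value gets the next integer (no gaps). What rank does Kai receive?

1

Sorted (descending): 125, 125, 125, 118, 111
The 3 values of 125 share dense rank 1.
Remaining distinct values take the next consecutive integers.
Kai has value 125 mmHg → rank 1.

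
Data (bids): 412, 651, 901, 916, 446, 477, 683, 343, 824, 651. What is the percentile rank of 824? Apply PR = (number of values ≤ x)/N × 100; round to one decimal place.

N = 10.
Strictly below 824: 7. Equal to 824: 1.
PR = 8/10 × 100 = 80.0

80.0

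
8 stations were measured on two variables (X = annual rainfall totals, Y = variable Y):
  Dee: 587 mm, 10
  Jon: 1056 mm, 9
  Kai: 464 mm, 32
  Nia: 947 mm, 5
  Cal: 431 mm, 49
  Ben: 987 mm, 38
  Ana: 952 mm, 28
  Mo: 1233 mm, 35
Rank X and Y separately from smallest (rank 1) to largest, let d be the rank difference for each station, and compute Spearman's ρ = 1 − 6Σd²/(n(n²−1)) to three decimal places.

Ranks of variable 1: 3, 7, 2, 4, 1, 6, 5, 8
Ranks of variable 2: 3, 2, 5, 1, 8, 7, 4, 6
d = r₁ − r₂: 0, 5, -3, 3, -7, -1, 1, 2
d²: 0, 25, 9, 9, 49, 1, 1, 4; Σd² = 98
ρ = 1 − 6·98/(8·63) = 1 − 588/504 = -0.167

-0.167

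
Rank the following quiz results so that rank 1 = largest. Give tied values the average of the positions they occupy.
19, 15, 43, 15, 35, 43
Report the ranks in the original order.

4, 5.5, 1.5, 5.5, 3, 1.5

Sorted (descending): 43, 43, 35, 19, 15, 15
The 2 values of 43 occupy positions 1–2 → average rank (1+2)/2 = 1.5.
The 2 values of 15 occupy positions 5–6 → average rank (5+6)/2 = 5.5.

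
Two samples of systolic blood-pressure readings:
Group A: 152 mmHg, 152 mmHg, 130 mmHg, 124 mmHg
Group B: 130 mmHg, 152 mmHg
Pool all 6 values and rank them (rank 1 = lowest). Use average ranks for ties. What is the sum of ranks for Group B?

Sorted (ascending): 124, 130, 130, 152, 152, 152
The 2 values of 130 occupy positions 2–3 → average rank (2+3)/2 = 2.5.
The 3 values of 152 occupy positions 4–6 → average rank 5.
Group B values → pooled ranks: 130→2.5, 152→5
Rank sum = 2.5 + 5 = 7.5

7.5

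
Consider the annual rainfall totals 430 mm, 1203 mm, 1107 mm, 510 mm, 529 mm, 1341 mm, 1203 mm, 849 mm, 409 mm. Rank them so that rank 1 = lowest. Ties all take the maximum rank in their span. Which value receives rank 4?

529

Sorted (ascending): 409, 430, 510, 529, 849, 1107, 1203, 1203, 1341
The 2 values of 1203 occupy positions 7–8 → each gets rank 8.
Rank 4 → value 529.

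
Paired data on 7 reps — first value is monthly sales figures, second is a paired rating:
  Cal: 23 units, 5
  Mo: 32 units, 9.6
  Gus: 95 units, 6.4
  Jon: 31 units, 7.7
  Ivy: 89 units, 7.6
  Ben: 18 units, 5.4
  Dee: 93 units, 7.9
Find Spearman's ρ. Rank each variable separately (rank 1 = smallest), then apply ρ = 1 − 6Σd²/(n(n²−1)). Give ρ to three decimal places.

Ranks of variable 1: 2, 4, 7, 3, 5, 1, 6
Ranks of variable 2: 1, 7, 3, 5, 4, 2, 6
d = r₁ − r₂: 1, -3, 4, -2, 1, -1, 0
d²: 1, 9, 16, 4, 1, 1, 0; Σd² = 32
ρ = 1 − 6·32/(7·48) = 1 − 192/336 = 0.429

0.429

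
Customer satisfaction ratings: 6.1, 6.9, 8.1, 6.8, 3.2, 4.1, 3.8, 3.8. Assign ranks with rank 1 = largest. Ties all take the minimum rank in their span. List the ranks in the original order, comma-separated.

Sorted (descending): 8.1, 6.9, 6.8, 6.1, 4.1, 3.8, 3.8, 3.2
The 2 values of 3.8 occupy positions 6–7 → each gets rank 6.

4, 2, 1, 3, 8, 5, 6, 6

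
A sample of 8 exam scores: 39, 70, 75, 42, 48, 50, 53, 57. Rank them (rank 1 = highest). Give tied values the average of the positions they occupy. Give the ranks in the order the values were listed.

8, 2, 1, 7, 6, 5, 4, 3

Sorted (descending): 75, 70, 57, 53, 50, 48, 42, 39
No ties — each value takes its position as its rank.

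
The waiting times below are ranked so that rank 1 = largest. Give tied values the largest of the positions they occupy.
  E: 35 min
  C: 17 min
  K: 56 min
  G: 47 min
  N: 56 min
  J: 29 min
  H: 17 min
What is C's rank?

Sorted (descending): 56, 56, 47, 35, 29, 17, 17
The 2 values of 56 occupy positions 1–2 → each gets rank 2.
The 2 values of 17 occupy positions 6–7 → each gets rank 7.
C has value 17 min → rank 7.

7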